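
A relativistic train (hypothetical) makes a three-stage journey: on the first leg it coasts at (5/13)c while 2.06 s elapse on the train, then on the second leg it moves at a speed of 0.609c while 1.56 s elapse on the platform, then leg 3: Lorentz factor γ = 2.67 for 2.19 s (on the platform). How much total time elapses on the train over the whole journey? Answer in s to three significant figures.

Leg 1: 2.06 s is already measured on the train.
Leg 2: γ = 1/√(1 − 0.609²) = 1/√0.6291 = 1.261; τ_2 = 1.56/1.261 = 1.237 s.
Leg 3: γ = 2.67; τ_3 = 2.19/2.670 = 0.8202 s.
Total: 2.060 + 1.237 + 0.8202 s.

τ = 4.12 s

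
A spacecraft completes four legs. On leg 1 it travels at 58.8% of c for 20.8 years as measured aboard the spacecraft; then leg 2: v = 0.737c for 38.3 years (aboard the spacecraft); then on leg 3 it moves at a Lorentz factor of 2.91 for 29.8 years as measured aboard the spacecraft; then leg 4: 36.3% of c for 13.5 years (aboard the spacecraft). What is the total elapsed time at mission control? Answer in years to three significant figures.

Δt = 184 years

Leg 1: β = 0.588; γ = 1/√(1 − 0.588²) = 1/√0.6543 = 1.236; Δt_1 = 1.236 × 20.8 = 25.72 years.
Leg 2: γ = 1/√(1 − 0.737²) = 1/√0.4568 = 1.480; Δt_2 = 1.480 × 38.3 = 56.67 years.
Leg 3: γ = 2.91; Δt_3 = 2.910 × 29.8 = 86.72 years.
Leg 4: β = 0.363; γ = 1/√(1 − 0.363²) = 1/√0.8682 = 1.073; Δt_4 = 1.073 × 13.5 = 14.49 years.
Total: 25.72 + 56.67 + 86.72 + 14.49 years.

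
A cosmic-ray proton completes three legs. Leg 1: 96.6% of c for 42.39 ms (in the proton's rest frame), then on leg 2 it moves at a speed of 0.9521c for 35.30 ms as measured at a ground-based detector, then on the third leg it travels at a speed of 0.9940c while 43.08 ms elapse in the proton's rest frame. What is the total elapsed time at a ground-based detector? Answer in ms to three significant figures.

Leg 1: β = 0.966; γ = 1/√(1 − 0.966²) = 1/√0.06684 = 3.868; Δt_1 = 3.868 × 42.39 = 164.0 ms.
Leg 2: 35.30 ms is already measured at a ground-based detector.
Leg 3: γ = 1/√(1 − 0.9940²) = 1/√0.01196 = 9.142; Δt_3 = 9.142 × 43.08 = 393.9 ms.
Total: 164.0 + 35.30 + 393.9 ms.

Δt = 593 ms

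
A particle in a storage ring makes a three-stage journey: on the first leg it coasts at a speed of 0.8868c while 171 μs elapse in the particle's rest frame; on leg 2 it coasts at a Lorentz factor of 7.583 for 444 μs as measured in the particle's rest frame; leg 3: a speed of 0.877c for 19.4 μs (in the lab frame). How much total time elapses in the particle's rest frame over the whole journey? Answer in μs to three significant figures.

τ = 624 μs

Leg 1: 171 μs is already measured in the particle's rest frame.
Leg 2: 444 μs is already measured in the particle's rest frame.
Leg 3: γ = 1/√(1 − 0.877²) = 1/√0.2309 = 2.081; τ_3 = 19.4/2.081 = 9.322 μs.
Total: 171.0 + 444.0 + 9.322 μs.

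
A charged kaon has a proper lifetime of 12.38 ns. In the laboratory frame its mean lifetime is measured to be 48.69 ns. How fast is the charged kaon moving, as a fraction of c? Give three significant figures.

γ = Δt/τ₀ = 48.69/12.38 = 3.933
β = √(1 − 1/γ²) = √(1 − 0.06465) = √0.9354

v = 0.967c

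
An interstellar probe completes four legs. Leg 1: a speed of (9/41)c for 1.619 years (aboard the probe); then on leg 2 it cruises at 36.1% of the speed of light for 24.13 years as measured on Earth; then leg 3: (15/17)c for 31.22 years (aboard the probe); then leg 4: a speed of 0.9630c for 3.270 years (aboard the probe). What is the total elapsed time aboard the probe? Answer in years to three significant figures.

τ = 58.6 years

Leg 1: 1.619 years is already measured aboard the probe.
Leg 2: β = 0.361; γ = 1/√(1 − 0.361²) = 1/√0.8697 = 1.072; τ_2 = 24.13/1.072 = 22.50 years.
Leg 3: 31.22 years is already measured aboard the probe.
Leg 4: 3.270 years is already measured aboard the probe.
Total: 1.619 + 22.50 + 31.22 + 3.270 years.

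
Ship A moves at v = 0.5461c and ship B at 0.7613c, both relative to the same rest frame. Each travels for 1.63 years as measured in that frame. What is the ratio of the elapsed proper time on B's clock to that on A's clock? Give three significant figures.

τ_B/τ_A = 0.774

A: γ = 1/√(1 − 0.5461²) = 1/√0.7018 = 1.194. B: γ = 1/√(1 − 0.7613²) = 1/√0.4204 = 1.542.
τ_A/τ_B = γ_B/γ_A = 1.542/1.194 = 1.292, so τ_B/τ_A = 0.7740.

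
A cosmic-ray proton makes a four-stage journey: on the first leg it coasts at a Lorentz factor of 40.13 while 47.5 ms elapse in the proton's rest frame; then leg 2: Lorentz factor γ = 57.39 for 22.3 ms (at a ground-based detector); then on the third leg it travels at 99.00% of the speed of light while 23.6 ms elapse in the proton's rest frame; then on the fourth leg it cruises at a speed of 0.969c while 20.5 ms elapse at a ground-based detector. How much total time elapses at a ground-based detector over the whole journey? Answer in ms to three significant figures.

Leg 1: γ = 40.13; Δt_1 = 40.13 × 47.5 = 1906 ms.
Leg 2: 22.3 ms is already measured at a ground-based detector.
Leg 3: β = 0.9900; γ = 1/√(1 − 0.9900²) = 1/√0.01990 = 7.089; Δt_3 = 7.089 × 23.6 = 167.3 ms.
Leg 4: 20.5 ms is already measured at a ground-based detector.
Total: 1906 + 22.30 + 167.3 + 20.50 ms.

Δt = 2120 ms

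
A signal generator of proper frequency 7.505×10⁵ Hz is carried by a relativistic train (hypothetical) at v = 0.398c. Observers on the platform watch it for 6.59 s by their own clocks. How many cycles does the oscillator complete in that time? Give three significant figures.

γ = 1/√(1 − 0.398²) = 1/√0.8416 = 1.090
During 6.59 s of lab time, the oscillator's proper time advances by τ = Δt/γ = 6.59/1.090 = 6.046 s = 6.046×10⁰ s.
N = f × τ = 7.505×10⁵ × 6.046×10⁰ = 4.537×10⁶.

N = 4.54×10⁶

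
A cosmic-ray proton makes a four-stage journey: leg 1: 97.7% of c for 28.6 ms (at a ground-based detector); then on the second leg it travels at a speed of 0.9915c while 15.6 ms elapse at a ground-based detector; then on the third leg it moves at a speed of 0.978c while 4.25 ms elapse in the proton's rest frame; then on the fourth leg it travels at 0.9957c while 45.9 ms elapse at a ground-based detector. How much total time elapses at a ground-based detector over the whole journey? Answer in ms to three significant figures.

Leg 1: 28.6 ms is already measured at a ground-based detector.
Leg 2: 15.6 ms is already measured at a ground-based detector.
Leg 3: γ = 1/√(1 − 0.978²) = 1/√0.04352 = 4.794; Δt_3 = 4.794 × 4.25 = 20.37 ms.
Leg 4: 45.9 ms is already measured at a ground-based detector.
Total: 28.60 + 15.60 + 20.37 + 45.90 ms.

Δt = 110 ms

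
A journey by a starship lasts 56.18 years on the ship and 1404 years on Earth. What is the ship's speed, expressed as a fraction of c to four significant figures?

β = 0.9992

The proper time is measured on the ship (both events occur at the ship's location); Δt is measured on Earth. γ = Δt/τ = 1404/56.18 = 24.99.
β = √(1 − 1/γ²) = √(1 − 0.001601) = √0.9984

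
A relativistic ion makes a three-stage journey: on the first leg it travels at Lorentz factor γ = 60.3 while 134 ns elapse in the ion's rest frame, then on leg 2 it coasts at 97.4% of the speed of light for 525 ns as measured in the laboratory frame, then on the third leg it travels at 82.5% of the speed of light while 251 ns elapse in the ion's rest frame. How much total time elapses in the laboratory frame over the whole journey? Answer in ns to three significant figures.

Leg 1: γ = 60.3; Δt_1 = 60.30 × 134 = 8080 ns.
Leg 2: 525 ns is already measured in the laboratory frame.
Leg 3: β = 0.825; γ = 1/√(1 − 0.825²) = 1/√0.3194 = 1.769; Δt_3 = 1.769 × 251 = 444.1 ns.
Total: 8080 + 525.0 + 444.1 ns.

Δt = 9050 ns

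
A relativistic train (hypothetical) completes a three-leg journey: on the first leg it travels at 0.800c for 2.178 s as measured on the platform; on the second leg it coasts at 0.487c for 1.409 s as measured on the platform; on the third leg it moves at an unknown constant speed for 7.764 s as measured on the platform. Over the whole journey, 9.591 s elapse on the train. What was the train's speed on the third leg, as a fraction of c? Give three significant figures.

Leg 1: γ = 1/√(1 − 0.800²) = 5/3 ≈ 1.667; τ_1 = 2.178/1.667 = 1.307 s.
Leg 2: γ = 1/√(1 − 0.487²) = 1/√0.7628 = 1.145; τ_2 = 1.409/1.145 = 1.231 s.
Leg 3: speed unknown; τ_3 = 7.764/γ_3.
Total proper time: 1.307 + 1.231 + τ_3 = 9.591, so τ_3 = 9.591 − 2.537 = 7.054 s.
γ_3 = 7.764/7.054 = 1.101; β = √(1 − 1/γ²) = √0.1746.

β = 0.418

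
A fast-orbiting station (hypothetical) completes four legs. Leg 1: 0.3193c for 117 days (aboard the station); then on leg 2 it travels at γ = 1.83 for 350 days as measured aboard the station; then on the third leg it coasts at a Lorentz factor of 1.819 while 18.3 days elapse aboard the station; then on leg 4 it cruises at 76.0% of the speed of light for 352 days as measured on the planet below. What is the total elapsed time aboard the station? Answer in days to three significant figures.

Leg 1: 117 days is already measured aboard the station.
Leg 2: 350 days is already measured aboard the station.
Leg 3: 18.3 days is already measured aboard the station.
Leg 4: β = 0.760; γ = 1/√(1 − 0.760²) = 1/√0.4224 = 1.539; τ_4 = 352/1.539 = 228.8 days.
Total: 117.0 + 350.0 + 18.30 + 228.8 days.

τ = 714 days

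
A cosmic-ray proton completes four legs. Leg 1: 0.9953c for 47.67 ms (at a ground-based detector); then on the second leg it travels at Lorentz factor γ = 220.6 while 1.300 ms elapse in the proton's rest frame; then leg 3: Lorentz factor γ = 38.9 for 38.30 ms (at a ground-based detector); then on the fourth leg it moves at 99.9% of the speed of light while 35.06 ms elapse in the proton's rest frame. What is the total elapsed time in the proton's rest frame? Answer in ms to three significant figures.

Leg 1: γ = 1/√(1 − 0.9953²) = 1/√0.009378 = 10.33; τ_1 = 47.67/10.33 = 4.616 ms.
Leg 2: 1.300 ms is already measured in the proton's rest frame.
Leg 3: γ = 38.9; τ_3 = 38.30/38.90 = 0.9846 ms.
Leg 4: 35.06 ms is already measured in the proton's rest frame.
Total: 4.616 + 1.300 + 0.9846 + 35.06 ms.

τ = 42.0 ms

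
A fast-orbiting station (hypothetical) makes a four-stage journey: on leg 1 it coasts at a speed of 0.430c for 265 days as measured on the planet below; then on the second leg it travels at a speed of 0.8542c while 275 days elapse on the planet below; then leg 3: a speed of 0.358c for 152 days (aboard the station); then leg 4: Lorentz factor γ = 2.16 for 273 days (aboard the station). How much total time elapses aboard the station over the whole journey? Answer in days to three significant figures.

Leg 1: γ = 1/√(1 − 0.430²) = 1/√0.8151 = 1.108; τ_1 = 265/1.108 = 239.2 days.
Leg 2: γ = 1/√(1 − 0.8542²) = 1/√0.2703 = 1.923; τ_2 = 275/1.923 = 143.0 days.
Leg 3: 152 days is already measured aboard the station.
Leg 4: 273 days is already measured aboard the station.
Total: 239.2 + 143.0 + 152.0 + 273.0 days.

τ = 807 days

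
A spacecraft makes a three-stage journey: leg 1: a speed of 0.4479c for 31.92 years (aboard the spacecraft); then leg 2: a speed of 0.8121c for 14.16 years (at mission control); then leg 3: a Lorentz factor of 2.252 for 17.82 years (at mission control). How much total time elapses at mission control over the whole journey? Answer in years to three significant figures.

Δt = 67.7 years

Leg 1: γ = 1/√(1 − 0.4479²) = 1/√0.7994 = 1.118; Δt_1 = 1.118 × 31.92 = 35.70 years.
Leg 2: 14.16 years is already measured at mission control.
Leg 3: 17.82 years is already measured at mission control.
Total: 35.70 + 14.16 + 17.82 years.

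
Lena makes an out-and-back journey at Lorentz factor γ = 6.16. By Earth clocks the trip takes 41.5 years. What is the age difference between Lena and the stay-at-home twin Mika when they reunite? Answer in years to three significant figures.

Δt − τ = 34.8 years

γ = 6.16
Lena's elapsed proper time: τ = 41.5/6.160 = 6.737 years.
Age gap = Δt − τ = 41.5 − 6.737 years.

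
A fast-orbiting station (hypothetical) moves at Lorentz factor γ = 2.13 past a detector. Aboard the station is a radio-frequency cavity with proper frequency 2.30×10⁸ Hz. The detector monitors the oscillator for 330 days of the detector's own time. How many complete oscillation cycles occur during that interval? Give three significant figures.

N = 3.08×10¹⁵

γ = 2.13
During 330 days of lab time, the oscillator's proper time advances by τ = Δt/γ = 330/2.130 = 154.9 days = 1.339×10⁷ s.
N = f × τ = 2.30×10⁸ × 1.339×10⁷ = 3.079×10¹⁵.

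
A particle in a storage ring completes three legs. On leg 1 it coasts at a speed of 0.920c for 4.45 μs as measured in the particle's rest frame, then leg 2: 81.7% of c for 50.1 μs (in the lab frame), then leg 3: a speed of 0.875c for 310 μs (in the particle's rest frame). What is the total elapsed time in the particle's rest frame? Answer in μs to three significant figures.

Leg 1: 4.45 μs is already measured in the particle's rest frame.
Leg 2: β = 0.817; γ = 1/√(1 − 0.817²) = 1/√0.3325 = 1.734; τ_2 = 50.1/1.734 = 28.89 μs.
Leg 3: 310 μs is already measured in the particle's rest frame.
Total: 4.450 + 28.89 + 310.0 μs.

τ = 343 μs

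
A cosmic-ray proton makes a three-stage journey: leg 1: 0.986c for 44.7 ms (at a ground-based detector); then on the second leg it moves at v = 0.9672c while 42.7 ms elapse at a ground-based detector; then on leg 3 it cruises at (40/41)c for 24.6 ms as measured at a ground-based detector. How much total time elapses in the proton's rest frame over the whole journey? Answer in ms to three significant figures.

τ = 23.7 ms

Leg 1: γ = 1/√(1 − 0.986²) = 1/√0.02780 = 5.997; τ_1 = 44.7/5.997 = 7.454 ms.
Leg 2: γ = 1/√(1 − 0.9672²) = 1/√0.06452 = 3.937; τ_2 = 42.7/3.937 = 10.85 ms.
Leg 3: γ = 1/√(1 − (40/41)²) = 41/9 ≈ 4.556; τ_3 = 24.6/4.556 = 5.400 ms.
Total: 7.454 + 10.85 + 5.400 ms.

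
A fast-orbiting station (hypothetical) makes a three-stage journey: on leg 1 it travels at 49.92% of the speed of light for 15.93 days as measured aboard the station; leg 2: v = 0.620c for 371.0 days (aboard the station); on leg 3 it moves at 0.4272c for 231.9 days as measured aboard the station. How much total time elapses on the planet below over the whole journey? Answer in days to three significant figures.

Leg 1: β = 0.4992; γ = 1/√(1 − 0.4992²) = 1/√0.7508 = 1.154; Δt_1 = 1.154 × 15.93 = 18.38 days.
Leg 2: γ = 1/√(1 − 0.620²) = 1/√0.6156 = 1.275; Δt_2 = 1.275 × 371.0 = 472.9 days.
Leg 3: γ = 1/√(1 − 0.4272²) = 1/√0.8175 = 1.106; Δt_3 = 1.106 × 231.9 = 256.5 days.
Total: 18.38 + 472.9 + 256.5 days.

Δt = 748 days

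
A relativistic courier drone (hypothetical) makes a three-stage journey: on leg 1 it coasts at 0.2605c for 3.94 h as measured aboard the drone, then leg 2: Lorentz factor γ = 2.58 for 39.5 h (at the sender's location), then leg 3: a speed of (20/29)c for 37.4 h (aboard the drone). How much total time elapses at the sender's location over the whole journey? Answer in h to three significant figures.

Leg 1: γ = 1/√(1 − 0.2605²) = 1/√0.9321 = 1.036; Δt_1 = 1.036 × 3.94 = 4.081 h.
Leg 2: 39.5 h is already measured at the sender's location.
Leg 3: γ = 1/√(1 − (20/29)²) = 29/21 ≈ 1.381; Δt_3 = 1.381 × 37.4 = 51.65 h.
Total: 4.081 + 39.50 + 51.65 h.

Δt = 95.2 h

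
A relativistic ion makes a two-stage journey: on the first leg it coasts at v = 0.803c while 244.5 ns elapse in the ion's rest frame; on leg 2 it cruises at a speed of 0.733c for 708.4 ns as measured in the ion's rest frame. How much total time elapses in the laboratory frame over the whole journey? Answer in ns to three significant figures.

Δt = 1450 ns

Leg 1: γ = 1/√(1 − 0.803²) = 1/√0.3552 = 1.678; Δt_1 = 1.678 × 244.5 = 410.2 ns.
Leg 2: γ = 1/√(1 − 0.733²) = 1/√0.4627 = 1.470; Δt_2 = 1.470 × 708.4 = 1041 ns.
Total: 410.2 + 1041 ns.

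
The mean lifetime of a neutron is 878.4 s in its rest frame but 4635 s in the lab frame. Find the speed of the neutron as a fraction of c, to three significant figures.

γ = Δt/τ₀ = 4635/878.4 = 5.277
β = √(1 − 1/γ²) = √(1 − 0.03592) = √0.9641

β = 0.982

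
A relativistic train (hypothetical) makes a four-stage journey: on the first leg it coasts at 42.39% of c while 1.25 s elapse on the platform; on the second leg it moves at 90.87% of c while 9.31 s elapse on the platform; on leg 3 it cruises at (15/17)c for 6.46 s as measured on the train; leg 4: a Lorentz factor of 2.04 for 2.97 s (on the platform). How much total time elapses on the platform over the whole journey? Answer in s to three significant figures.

Leg 1: 1.25 s is already measured on the platform.
Leg 2: 9.31 s is already measured on the platform.
Leg 3: γ = 1/√(1 − (15/17)²) = 17/8 = 2.125; Δt_3 = 2.125 × 6.46 = 13.73 s.
Leg 4: 2.97 s is already measured on the platform.
Total: 1.250 + 9.310 + 13.73 + 2.970 s.

Δt = 27.3 s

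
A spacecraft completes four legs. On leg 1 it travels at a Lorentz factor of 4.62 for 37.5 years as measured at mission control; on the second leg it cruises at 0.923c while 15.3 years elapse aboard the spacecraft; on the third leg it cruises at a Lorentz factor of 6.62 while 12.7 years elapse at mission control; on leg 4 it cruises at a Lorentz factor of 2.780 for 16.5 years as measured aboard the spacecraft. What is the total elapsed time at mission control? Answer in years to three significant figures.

Δt = 136 years

Leg 1: 37.5 years is already measured at mission control.
Leg 2: γ = 1/√(1 − 0.923²) = 1/√0.1481 = 2.599; Δt_2 = 2.599 × 15.3 = 39.76 years.
Leg 3: 12.7 years is already measured at mission control.
Leg 4: γ = 2.780; Δt_4 = 2.780 × 16.5 = 45.87 years.
Total: 37.50 + 39.76 + 12.70 + 45.87 years.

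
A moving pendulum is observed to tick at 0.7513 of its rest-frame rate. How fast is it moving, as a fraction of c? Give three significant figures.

Rate ratio = 1/γ, so γ = 1/0.7513 = 1.331.
β = √(1 − 1/γ²) = √(1 − 0.7513²) = √0.4355

β = 0.660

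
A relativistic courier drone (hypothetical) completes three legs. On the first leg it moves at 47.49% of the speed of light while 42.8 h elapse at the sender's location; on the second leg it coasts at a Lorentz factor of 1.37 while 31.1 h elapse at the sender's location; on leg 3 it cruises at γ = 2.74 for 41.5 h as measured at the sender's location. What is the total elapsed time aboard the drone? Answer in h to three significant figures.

Leg 1: β = 0.4749; γ = 1/√(1 − 0.4749²) = 1/√0.7745 = 1.136; τ_1 = 42.8/1.136 = 37.67 h.
Leg 2: γ = 1.37; τ_2 = 31.1/1.370 = 22.70 h.
Leg 3: γ = 2.74; τ_3 = 41.5/2.740 = 15.15 h.
Total: 37.67 + 22.70 + 15.15 h.

τ = 75.5 h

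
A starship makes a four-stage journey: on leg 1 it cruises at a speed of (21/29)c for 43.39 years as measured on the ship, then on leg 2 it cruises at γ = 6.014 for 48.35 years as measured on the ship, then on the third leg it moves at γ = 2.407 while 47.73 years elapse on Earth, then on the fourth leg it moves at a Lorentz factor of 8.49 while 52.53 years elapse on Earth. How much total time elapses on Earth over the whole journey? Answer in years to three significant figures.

Δt = 454 years

Leg 1: γ = 1/√(1 − (21/29)²) = 29/20 = 1.450; Δt_1 = 1.450 × 43.39 = 62.92 years.
Leg 2: γ = 6.014; Δt_2 = 6.014 × 48.35 = 290.8 years.
Leg 3: 47.73 years is already measured on Earth.
Leg 4: 52.53 years is already measured on Earth.
Total: 62.92 + 290.8 + 47.73 + 52.53 years.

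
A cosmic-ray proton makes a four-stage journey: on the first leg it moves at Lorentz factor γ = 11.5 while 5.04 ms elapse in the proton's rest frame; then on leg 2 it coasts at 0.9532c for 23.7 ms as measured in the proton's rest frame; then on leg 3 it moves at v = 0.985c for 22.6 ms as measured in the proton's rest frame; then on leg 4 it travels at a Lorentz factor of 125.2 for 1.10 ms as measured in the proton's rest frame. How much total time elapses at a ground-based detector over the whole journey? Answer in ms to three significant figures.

Δt = 405 ms

Leg 1: γ = 11.5; Δt_1 = 11.50 × 5.04 = 57.96 ms.
Leg 2: γ = 1/√(1 − 0.9532²) = 1/√0.09141 = 3.308; Δt_2 = 3.308 × 23.7 = 78.39 ms.
Leg 3: γ = 1/√(1 − 0.985²) = 1/√0.02977 = 5.795; Δt_3 = 5.795 × 22.6 = 131.0 ms.
Leg 4: γ = 125.2; Δt_4 = 125.2 × 1.10 = 137.7 ms.
Total: 57.96 + 78.39 + 131.0 + 137.7 ms.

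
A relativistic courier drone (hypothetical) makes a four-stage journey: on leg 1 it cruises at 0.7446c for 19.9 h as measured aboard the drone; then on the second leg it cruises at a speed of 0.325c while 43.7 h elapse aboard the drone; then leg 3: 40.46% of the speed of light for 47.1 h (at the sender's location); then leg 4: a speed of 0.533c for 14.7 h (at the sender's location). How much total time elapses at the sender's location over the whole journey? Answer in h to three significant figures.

Leg 1: γ = 1/√(1 − 0.7446²) = 1/√0.4456 = 1.498; Δt_1 = 1.498 × 19.9 = 29.81 h.
Leg 2: γ = 1/√(1 − 0.325²) = 1/√0.8944 = 1.057; Δt_2 = 1.057 × 43.7 = 46.21 h.
Leg 3: 47.1 h is already measured at the sender's location.
Leg 4: 14.7 h is already measured at the sender's location.
Total: 29.81 + 46.21 + 47.10 + 14.70 h.

Δt = 138 h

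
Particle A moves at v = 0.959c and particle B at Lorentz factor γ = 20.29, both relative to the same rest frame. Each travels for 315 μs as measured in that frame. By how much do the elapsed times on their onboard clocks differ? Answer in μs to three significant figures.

A: γ = 1/√(1 − 0.959²) = 1/√0.08032 = 3.529; τ_A = 315/3.529 = 89.27 μs.
B: γ = 20.29; τ_B = 315/20.29 = 15.52 μs.

|τ_A − τ_B| = 73.7 μs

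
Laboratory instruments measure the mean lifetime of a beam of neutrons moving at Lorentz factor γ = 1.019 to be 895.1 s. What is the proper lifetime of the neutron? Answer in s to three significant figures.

τ₀ = 878 s

γ = 1.019
The lab-frame lifetime is the dilated interval; the proper lifetime is τ₀ = Δt/γ = 895.1/1.019 s.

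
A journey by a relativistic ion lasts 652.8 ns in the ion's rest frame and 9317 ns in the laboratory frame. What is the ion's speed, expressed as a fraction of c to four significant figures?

The proper time is measured in the ion's rest frame (both events occur at the ion's location); Δt is measured in the laboratory frame. γ = Δt/τ = 9317/652.8 = 14.27.
β = √(1 − 1/γ²) = √(1 − 0.004909) = √0.9951

β = 0.9975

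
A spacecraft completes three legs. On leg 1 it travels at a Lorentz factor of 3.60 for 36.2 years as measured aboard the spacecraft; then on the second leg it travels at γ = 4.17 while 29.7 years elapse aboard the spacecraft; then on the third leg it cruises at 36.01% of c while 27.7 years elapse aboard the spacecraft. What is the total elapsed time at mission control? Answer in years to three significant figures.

Leg 1: γ = 3.60; Δt_1 = 3.600 × 36.2 = 130.3 years.
Leg 2: γ = 4.17; Δt_2 = 4.170 × 29.7 = 123.8 years.
Leg 3: β = 0.3601; γ = 1/√(1 − 0.3601²) = 1/√0.8703 = 1.072; Δt_3 = 1.072 × 27.7 = 29.69 years.
Total: 130.3 + 123.8 + 29.69 years.

Δt = 284 years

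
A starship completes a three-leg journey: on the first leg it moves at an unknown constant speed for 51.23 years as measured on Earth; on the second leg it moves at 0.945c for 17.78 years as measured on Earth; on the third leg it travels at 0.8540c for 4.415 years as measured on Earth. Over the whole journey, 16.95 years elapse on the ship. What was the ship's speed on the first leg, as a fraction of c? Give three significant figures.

β = 0.985

Leg 1: speed unknown; τ_1 = 51.23/γ_1.
Leg 2: γ = 1/√(1 − 0.945²) = 1/√0.1070 = 3.057; τ_2 = 17.78/3.057 = 5.815 years.
Leg 3: γ = 1/√(1 − 0.8540²) = 1/√0.2707 = 1.922; τ_3 = 4.415/1.922 = 2.297 years.
Total proper time: τ_1 + 5.815 + 2.297 = 16.95, so τ_1 = 16.95 − 8.112 = 8.838 years.
γ_1 = 51.23/8.838 = 5.797; β = √(1 − 1/γ²) = √0.9702.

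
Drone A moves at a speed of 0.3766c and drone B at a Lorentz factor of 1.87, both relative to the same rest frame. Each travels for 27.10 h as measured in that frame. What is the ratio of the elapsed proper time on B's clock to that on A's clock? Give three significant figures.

τ_B/τ_A = 0.577

A: γ = 1/√(1 − 0.3766²) = 1/√0.8582 = 1.079. B: γ = 1.87.
τ_A/τ_B = γ_B/γ_A = 1.870/1.079 = 1.732, so τ_B/τ_A = 0.5773.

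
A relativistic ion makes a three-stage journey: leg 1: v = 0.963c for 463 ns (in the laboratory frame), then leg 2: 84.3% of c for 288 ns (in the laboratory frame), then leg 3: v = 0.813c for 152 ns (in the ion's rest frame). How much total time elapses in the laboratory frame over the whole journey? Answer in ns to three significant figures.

Δt = 1010 ns

Leg 1: 463 ns is already measured in the laboratory frame.
Leg 2: 288 ns is already measured in the laboratory frame.
Leg 3: γ = 1/√(1 − 0.813²) = 1/√0.3390 = 1.717; Δt_3 = 1.717 × 152 = 261.1 ns.
Total: 463.0 + 288.0 + 261.1 ns.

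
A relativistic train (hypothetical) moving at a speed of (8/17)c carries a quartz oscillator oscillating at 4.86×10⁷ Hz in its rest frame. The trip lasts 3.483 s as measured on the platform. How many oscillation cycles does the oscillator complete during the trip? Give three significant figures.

N = 1.49×10⁸

γ = 1/√(1 − (8/17)²) = 17/15 ≈ 1.133
The oscillator's own cycle count is N = f × τ where τ is the proper time on the train. τ = Δt/γ = 3.483/1.133 = 3.073 s = 3.073×10⁰ s.
N = 4.86×10⁷ × 3.073×10⁰ = 1.494×10⁸.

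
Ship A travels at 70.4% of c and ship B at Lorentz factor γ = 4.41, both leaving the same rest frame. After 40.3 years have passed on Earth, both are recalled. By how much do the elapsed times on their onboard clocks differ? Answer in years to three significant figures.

A: β = 0.704; γ = 1/√(1 − 0.704²) = 1/√0.5044 = 1.408; τ_A = 40.3/1.408 = 28.62 years.
B: γ = 4.41; τ_B = 40.3/4.410 = 9.138 years.

|τ_A − τ_B| = 19.5 years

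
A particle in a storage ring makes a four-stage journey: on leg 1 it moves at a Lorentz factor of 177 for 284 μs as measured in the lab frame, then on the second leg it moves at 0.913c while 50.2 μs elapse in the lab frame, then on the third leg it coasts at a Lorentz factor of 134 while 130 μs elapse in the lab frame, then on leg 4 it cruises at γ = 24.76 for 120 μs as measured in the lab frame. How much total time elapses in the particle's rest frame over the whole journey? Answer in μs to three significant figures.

τ = 27.9 μs

Leg 1: γ = 177; τ_1 = 284/177.0 = 1.605 μs.
Leg 2: γ = 1/√(1 − 0.913²) = 1/√0.1664 = 2.451; τ_2 = 50.2/2.451 = 20.48 μs.
Leg 3: γ = 134; τ_3 = 130/134.0 = 0.9701 μs.
Leg 4: γ = 24.76; τ_4 = 120/24.76 = 4.847 μs.
Total: 1.605 + 20.48 + 0.9701 + 4.847 μs.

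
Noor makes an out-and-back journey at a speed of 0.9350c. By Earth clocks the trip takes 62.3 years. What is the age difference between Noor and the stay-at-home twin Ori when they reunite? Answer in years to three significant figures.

γ = 1/√(1 − 0.9350²) = 1/√0.1258 = 2.820
Noor's elapsed proper time: τ = 62.3/2.820 = 22.09 years.
Age gap = Δt − τ = 62.3 − 22.09 years.

Δt − τ = 40.2 years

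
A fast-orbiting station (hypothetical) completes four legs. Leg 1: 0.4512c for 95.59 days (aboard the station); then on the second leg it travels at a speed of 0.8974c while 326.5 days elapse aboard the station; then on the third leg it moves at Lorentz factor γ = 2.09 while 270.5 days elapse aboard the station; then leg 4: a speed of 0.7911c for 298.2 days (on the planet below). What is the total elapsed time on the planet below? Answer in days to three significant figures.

Δt = 1710 days

Leg 1: γ = 1/√(1 − 0.4512²) = 1/√0.7964 = 1.121; Δt_1 = 1.121 × 95.59 = 107.1 days.
Leg 2: γ = 1/√(1 − 0.8974²) = 1/√0.1947 = 2.266; Δt_2 = 2.266 × 326.5 = 740.0 days.
Leg 3: γ = 2.09; Δt_3 = 2.090 × 270.5 = 565.3 days.
Leg 4: 298.2 days is already measured on the planet below.
Total: 107.1 + 740.0 + 565.3 + 298.2 days.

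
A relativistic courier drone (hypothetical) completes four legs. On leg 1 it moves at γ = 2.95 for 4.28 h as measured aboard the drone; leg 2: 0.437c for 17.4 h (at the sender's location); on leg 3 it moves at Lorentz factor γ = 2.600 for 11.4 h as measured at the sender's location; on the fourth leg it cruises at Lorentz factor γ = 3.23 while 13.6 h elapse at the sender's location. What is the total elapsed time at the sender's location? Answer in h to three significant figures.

Δt = 55.0 h

Leg 1: γ = 2.95; Δt_1 = 2.950 × 4.28 = 12.63 h.
Leg 2: 17.4 h is already measured at the sender's location.
Leg 3: 11.4 h is already measured at the sender's location.
Leg 4: 13.6 h is already measured at the sender's location.
Total: 12.63 + 17.40 + 11.40 + 13.60 h.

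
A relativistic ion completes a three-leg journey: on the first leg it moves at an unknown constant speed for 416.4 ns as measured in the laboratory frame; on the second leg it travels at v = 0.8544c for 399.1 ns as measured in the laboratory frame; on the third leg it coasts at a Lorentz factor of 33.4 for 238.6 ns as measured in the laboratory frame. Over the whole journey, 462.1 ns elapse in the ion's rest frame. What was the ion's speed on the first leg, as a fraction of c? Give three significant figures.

β = 0.804

Leg 1: speed unknown; τ_1 = 416.4/γ_1.
Leg 2: γ = 1/√(1 − 0.8544²) = 1/√0.2700 = 1.924; τ_2 = 399.1/1.924 = 207.4 ns.
Leg 3: γ = 33.4; τ_3 = 238.6/33.40 = 7.144 ns.
Total proper time: τ_1 + 207.4 + 7.144 = 462.1, so τ_1 = 462.1 − 214.5 = 247.6 ns.
γ_1 = 416.4/247.6 = 1.682; β = √(1 − 1/γ²) = √0.6465.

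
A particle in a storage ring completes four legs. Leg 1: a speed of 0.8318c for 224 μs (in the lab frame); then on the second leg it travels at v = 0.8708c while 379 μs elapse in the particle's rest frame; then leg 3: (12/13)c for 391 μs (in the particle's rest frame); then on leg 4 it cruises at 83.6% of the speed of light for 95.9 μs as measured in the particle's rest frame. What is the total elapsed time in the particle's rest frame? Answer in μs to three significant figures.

τ = 990 μs

Leg 1: γ = 1/√(1 − 0.8318²) = 1/√0.3081 = 1.802; τ_1 = 224/1.802 = 124.3 μs.
Leg 2: 379 μs is already measured in the particle's rest frame.
Leg 3: 391 μs is already measured in the particle's rest frame.
Leg 4: 95.9 μs is already measured in the particle's rest frame.
Total: 124.3 + 379.0 + 391.0 + 95.90 μs.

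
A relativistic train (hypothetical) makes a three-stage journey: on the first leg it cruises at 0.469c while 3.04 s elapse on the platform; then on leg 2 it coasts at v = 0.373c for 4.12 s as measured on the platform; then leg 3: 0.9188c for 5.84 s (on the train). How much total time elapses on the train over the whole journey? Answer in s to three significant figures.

Leg 1: γ = 1/√(1 − 0.469²) = 1/√0.7800 = 1.132; τ_1 = 3.04/1.132 = 2.685 s.
Leg 2: γ = 1/√(1 − 0.373²) = 1/√0.8609 = 1.078; τ_2 = 4.12/1.078 = 3.823 s.
Leg 3: 5.84 s is already measured on the train.
Total: 2.685 + 3.823 + 5.840 s.

τ = 12.3 s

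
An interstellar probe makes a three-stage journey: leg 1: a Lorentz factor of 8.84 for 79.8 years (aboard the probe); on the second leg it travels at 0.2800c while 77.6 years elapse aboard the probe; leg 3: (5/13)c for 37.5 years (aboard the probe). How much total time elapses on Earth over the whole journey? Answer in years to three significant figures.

Leg 1: γ = 8.84; Δt_1 = 8.840 × 79.8 = 705.4 years.
Leg 2: γ = 1/√(1 − 0.2800²) = 1/√0.9216 = 1.042; Δt_2 = 1.042 × 77.6 = 80.83 years.
Leg 3: γ = 1/√(1 − (5/13)²) = 13/12 ≈ 1.083; Δt_3 = 1.083 × 37.5 = 40.62 years.
Total: 705.4 + 80.83 + 40.62 years.

Δt = 827 years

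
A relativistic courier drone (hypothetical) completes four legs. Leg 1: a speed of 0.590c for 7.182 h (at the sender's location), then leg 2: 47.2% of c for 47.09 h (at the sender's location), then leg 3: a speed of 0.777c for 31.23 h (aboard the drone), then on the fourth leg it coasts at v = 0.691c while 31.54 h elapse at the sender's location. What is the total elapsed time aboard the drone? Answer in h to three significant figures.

τ = 101 h

Leg 1: γ = 1/√(1 − 0.590²) = 1/√0.6519 = 1.239; τ_1 = 7.182/1.239 = 5.799 h.
Leg 2: β = 0.472; γ = 1/√(1 − 0.472²) = 1/√0.7772 = 1.134; τ_2 = 47.09/1.134 = 41.51 h.
Leg 3: 31.23 h is already measured aboard the drone.
Leg 4: γ = 1/√(1 − 0.691²) = 1/√0.5225 = 1.383; τ_4 = 31.54/1.383 = 22.80 h.
Total: 5.799 + 41.51 + 31.23 + 22.80 h.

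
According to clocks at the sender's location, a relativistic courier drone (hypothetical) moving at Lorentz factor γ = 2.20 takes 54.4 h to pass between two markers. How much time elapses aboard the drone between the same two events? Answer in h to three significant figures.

γ = 2.20
The interval measured at the sender's location is the dilated one; the clock aboard the drone measures the proper time τ = Δt/γ = 54.4/2.200 h.

τ = 24.7 h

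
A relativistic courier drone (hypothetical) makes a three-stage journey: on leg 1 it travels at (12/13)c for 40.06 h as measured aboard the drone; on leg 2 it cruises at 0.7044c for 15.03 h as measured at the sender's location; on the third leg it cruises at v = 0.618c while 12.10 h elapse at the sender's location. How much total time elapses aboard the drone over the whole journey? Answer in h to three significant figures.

τ = 60.2 h

Leg 1: 40.06 h is already measured aboard the drone.
Leg 2: γ = 1/√(1 − 0.7044²) = 1/√0.5038 = 1.409; τ_2 = 15.03/1.409 = 10.67 h.
Leg 3: γ = 1/√(1 − 0.618²) = 1/√0.6181 = 1.272; τ_3 = 12.10/1.272 = 9.513 h.
Total: 40.06 + 10.67 + 9.513 h.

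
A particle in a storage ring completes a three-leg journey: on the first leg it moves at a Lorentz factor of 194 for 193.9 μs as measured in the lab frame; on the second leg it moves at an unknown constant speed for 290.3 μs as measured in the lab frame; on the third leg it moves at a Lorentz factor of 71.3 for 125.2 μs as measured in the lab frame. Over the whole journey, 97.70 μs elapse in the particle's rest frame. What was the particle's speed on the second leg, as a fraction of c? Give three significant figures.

Leg 1: γ = 194; τ_1 = 193.9/194.0 = 0.9995 μs.
Leg 2: speed unknown; τ_2 = 290.3/γ_2.
Leg 3: γ = 71.3; τ_3 = 125.2/71.30 = 1.756 μs.
Total proper time: 0.9995 + τ_2 + 1.756 = 97.70, so τ_2 = 97.70 − 2.755 = 94.94 μs.
γ_2 = 290.3/94.94 = 3.058; β = √(1 − 1/γ²) = √0.8930.

β = 0.945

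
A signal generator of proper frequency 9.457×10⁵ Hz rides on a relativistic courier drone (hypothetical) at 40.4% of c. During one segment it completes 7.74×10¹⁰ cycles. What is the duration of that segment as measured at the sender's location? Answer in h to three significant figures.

β = 0.404; γ = 1/√(1 − 0.404²) = 1/√0.8368 = 1.093
Proper time for N cycles: τ = N/f = 7.74×10¹⁰/(9.457×10⁵) = 8.184×10⁴ s = 22.73 h.
Lab-frame duration Δt = γτ = 1.093 × 22.73 = 24.85 h.

Δt = 24.9 h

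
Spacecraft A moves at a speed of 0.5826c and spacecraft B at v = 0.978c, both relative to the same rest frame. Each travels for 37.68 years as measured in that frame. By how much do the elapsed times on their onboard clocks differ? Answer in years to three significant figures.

A: γ = 1/√(1 − 0.5826²) = 1/√0.6606 = 1.230; τ_A = 37.68/1.230 = 30.62 years.
B: γ = 1/√(1 − 0.978²) = 1/√0.04352 = 4.794; τ_B = 37.68/4.794 = 7.860 years.

|τ_A − τ_B| = 22.8 years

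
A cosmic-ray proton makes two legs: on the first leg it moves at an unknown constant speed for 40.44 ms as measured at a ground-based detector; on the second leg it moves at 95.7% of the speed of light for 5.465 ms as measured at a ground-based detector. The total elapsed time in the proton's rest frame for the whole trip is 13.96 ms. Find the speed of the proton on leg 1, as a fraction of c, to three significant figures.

β = 0.952

Leg 1: speed unknown; τ_1 = 40.44/γ_1.
Leg 2: β = 0.957; γ = 1/√(1 − 0.957²) = 1/√0.08415 = 3.447; τ_2 = 5.465/3.447 = 1.585 ms.
Total proper time: τ_1 + 1.585 = 13.96, so τ_1 = 13.96 − 1.585 = 12.37 ms.
γ_1 = 40.44/12.37 = 3.268; β = √(1 − 1/γ²) = √0.9064.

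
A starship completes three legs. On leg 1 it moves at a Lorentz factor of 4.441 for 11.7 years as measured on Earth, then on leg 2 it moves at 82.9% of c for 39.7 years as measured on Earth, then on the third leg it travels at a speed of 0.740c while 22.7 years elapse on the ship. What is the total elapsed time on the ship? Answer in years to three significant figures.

τ = 47.5 years

Leg 1: γ = 4.441; τ_1 = 11.7/4.441 = 2.635 years.
Leg 2: β = 0.829; γ = 1/√(1 − 0.829²) = 1/√0.3128 = 1.788; τ_2 = 39.7/1.788 = 22.20 years.
Leg 3: 22.7 years is already measured on the ship.
Total: 2.635 + 22.20 + 22.70 years.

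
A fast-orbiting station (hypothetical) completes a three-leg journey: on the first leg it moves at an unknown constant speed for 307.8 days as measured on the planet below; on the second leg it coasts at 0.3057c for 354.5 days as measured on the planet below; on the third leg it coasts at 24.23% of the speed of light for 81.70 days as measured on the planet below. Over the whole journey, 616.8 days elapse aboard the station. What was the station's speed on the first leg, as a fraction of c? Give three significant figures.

Leg 1: speed unknown; τ_1 = 307.8/γ_1.
Leg 2: γ = 1/√(1 − 0.3057²) = 1/√0.9065 = 1.050; τ_2 = 354.5/1.050 = 337.5 days.
Leg 3: β = 0.2423; γ = 1/√(1 − 0.2423²) = 1/√0.9413 = 1.031; τ_3 = 81.70/1.031 = 79.27 days.
Total proper time: τ_1 + 337.5 + 79.27 = 616.8, so τ_1 = 616.8 − 416.8 = 200.0 days.
γ_1 = 307.8/200.0 = 1.539; β = √(1 − 1/γ²) = √0.5778.

β = 0.760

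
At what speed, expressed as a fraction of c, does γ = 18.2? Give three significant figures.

β = 0.998

β = √(1 − 1/γ²) = √(1 − 1/18.2²) = √(1 − 0.003019) = √0.9970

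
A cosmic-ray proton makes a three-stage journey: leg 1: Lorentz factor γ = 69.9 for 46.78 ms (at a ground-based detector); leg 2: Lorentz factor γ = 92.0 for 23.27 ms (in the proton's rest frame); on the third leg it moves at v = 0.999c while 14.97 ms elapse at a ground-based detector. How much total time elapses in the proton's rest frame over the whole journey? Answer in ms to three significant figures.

Leg 1: γ = 69.9; τ_1 = 46.78/69.90 = 0.6692 ms.
Leg 2: 23.27 ms is already measured in the proton's rest frame.
Leg 3: γ = 1/√(1 − 0.999²) = 1/√0.001999 = 22.37; τ_3 = 14.97/22.37 = 0.6693 ms.
Total: 0.6692 + 23.27 + 0.6693 ms.

τ = 24.6 ms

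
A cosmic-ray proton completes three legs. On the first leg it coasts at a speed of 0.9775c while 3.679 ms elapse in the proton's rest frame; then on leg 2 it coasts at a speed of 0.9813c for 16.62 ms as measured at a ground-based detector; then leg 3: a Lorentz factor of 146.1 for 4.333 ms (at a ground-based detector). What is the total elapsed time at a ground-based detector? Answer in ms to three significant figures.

Leg 1: γ = 1/√(1 − 0.9775²) = 1/√0.04449 = 4.741; Δt_1 = 4.741 × 3.679 = 17.44 ms.
Leg 2: 16.62 ms is already measured at a ground-based detector.
Leg 3: 4.333 ms is already measured at a ground-based detector.
Total: 17.44 + 16.62 + 4.333 ms.

Δt = 38.4 ms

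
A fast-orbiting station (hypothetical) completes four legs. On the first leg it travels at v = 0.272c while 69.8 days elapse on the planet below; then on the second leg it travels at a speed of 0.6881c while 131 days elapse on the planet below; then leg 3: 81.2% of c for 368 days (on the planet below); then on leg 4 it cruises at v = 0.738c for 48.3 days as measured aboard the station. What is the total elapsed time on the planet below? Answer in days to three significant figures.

Leg 1: 69.8 days is already measured on the planet below.
Leg 2: 131 days is already measured on the planet below.
Leg 3: 368 days is already measured on the planet below.
Leg 4: γ = 1/√(1 − 0.738²) = 1/√0.4554 = 1.482; Δt_4 = 1.482 × 48.3 = 71.58 days.
Total: 69.80 + 131.0 + 368.0 + 71.58 days.

Δt = 640 days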